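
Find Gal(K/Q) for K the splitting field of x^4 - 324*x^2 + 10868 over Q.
Gal(K/Q) = V_4 (Klein four-group, Z/2Z × Z/2Z)

f factors as (x^2 - 286)(x^2 - 38), so the splitting field is K = Q(sqrt(286), sqrt(38)). The elements 286, 38, 10868 are all non-squares in Q, so sqrt(286) and sqrt(38) generate independent quadratic extensions. Thus [K:Q] = 4 and Gal(K/Q) is generated by the two order-2 automorphisms sqrt(286) ↦ -sqrt(286) and sqrt(38) ↦ -sqrt(38), giving V_4.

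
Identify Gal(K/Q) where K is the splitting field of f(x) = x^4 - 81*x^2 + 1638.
Gal(K/Q) = V_4 (Klein four-group, Z/2Z × Z/2Z)

f factors as (x^2 - 42)(x^2 - 39), so the splitting field is K = Q(sqrt(42), sqrt(39)). The elements 42, 39, 1638 are all non-squares in Q, so sqrt(42) and sqrt(39) generate independent quadratic extensions. Thus [K:Q] = 4 and Gal(K/Q) is generated by the two order-2 automorphisms sqrt(42) ↦ -sqrt(42) and sqrt(39) ↦ -sqrt(39), giving V_4.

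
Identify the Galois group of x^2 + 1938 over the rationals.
Gal(K/Q) = Z/2Z (cyclic of order 2)

x^2 + 1938 is irreducible over Q since -1938 is not a rational square. The splitting field Q(sqrt(-1938)) has degree 2 over Q, and its unique nontrivial automorphism is sqrt(-1938) ↦ -sqrt(-1938). Hence Gal(Q(sqrt(-1938))/Q) = Z/2Z.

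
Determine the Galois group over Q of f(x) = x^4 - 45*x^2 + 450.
Gal(K/Q) = V_4 (Klein four-group, Z/2Z × Z/2Z)

f factors as (x^2 - 30)(x^2 - 15), so the splitting field is K = Q(sqrt(30), sqrt(15)). The elements 30, 15, 450 are all non-squares in Q, so sqrt(30) and sqrt(15) generate independent quadratic extensions. Thus [K:Q] = 4 and Gal(K/Q) is generated by the two order-2 automorphisms sqrt(30) ↦ -sqrt(30) and sqrt(15) ↦ -sqrt(15), giving V_4.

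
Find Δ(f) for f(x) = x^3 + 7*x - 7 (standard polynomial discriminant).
Δ = -2695

For a depressed cubic x^3 + p x + q the discriminant is Δ = -4 p^3 - 27 q^2 = -4*(7)^3 - 27*(-7)^2 = -1372 - 1323 = -2695.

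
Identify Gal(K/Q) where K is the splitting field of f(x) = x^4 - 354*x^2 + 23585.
Gal(K/Q) = V_4 (Klein four-group, Z/2Z × Z/2Z)

f factors as (x^2 - 89)(x^2 - 265), so the splitting field is K = Q(sqrt(89), sqrt(265)). The elements 89, 265, 23585 are all non-squares in Q, so sqrt(89) and sqrt(265) generate independent quadratic extensions. Thus [K:Q] = 4 and Gal(K/Q) is generated by the two order-2 automorphisms sqrt(89) ↦ -sqrt(89) and sqrt(265) ↦ -sqrt(265), giving V_4.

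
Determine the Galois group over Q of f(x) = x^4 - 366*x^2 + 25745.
Gal(K/Q) = V_4 (Klein four-group, Z/2Z × Z/2Z)

f factors as (x^2 - 271)(x^2 - 95), so the splitting field is K = Q(sqrt(271), sqrt(95)). The elements 271, 95, 25745 are all non-squares in Q, so sqrt(271) and sqrt(95) generate independent quadratic extensions. Thus [K:Q] = 4 and Gal(K/Q) is generated by the two order-2 automorphisms sqrt(271) ↦ -sqrt(271) and sqrt(95) ↦ -sqrt(95), giving V_4.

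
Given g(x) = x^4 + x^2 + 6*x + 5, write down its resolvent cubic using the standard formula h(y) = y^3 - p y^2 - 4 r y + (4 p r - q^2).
h(y) = y^3 - y^2 - 20*y - 16

Identify coefficients: p = 1, q = 6, r = 5.
Plug into h(y) = y^3 - p y^2 - 4 r y + (4 p r - q^2):
  h(y) = y^3 - (1) y^2 - 4*(5) y + (4*(1)*(5) - (6)^2)
       = y^3 + (-1) y^2 + (-20) y + (-16).
Simplifying: h(y) = y^3 - y^2 - 20*y - 16.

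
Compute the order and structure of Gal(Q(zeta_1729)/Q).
|Gal(Q(zeta_1729)/Q)| = phi(1729) = 1296; group ≅ (Z/1729Z)^* ≅ Z/6Z × Z/12Z × Z/18Z

The n-th cyclotomic polynomial Φ_1729(x) is the minimal polynomial of zeta_1729 over Q and has degree phi(1729) = 1296. So Q(zeta_1729) is a degree-1296 Galois extension with Galois group (Z/1729Z)^*. By CRT, (Z/1729Z)^* ≅ (Z/7Z)^* × (Z/13Z)^* × (Z/19Z)^*. Each prime-power unit group is (Z/7Z)^* ≅ Z/6Z; (Z/13Z)^* ≅ Z/12Z; (Z/19Z)^* ≅ Z/18Z. Hence Gal(Q(zeta_1729)/Q) ≅ Z/6Z × Z/12Z × Z/18Z.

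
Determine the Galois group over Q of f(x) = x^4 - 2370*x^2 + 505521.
Gal(K/Q) = Z/2Z (cyclic of order 2)

f factors as (x^2 - 2133)(x^2 - 237), so the splitting field is K = Q(sqrt(2133), sqrt(237)). The squarefree part of 2133 is 237 and the squarefree part of 237 is also 237, so sqrt(2133) and sqrt(237) are both rational multiples of sqrt(237). Hence Q(sqrt(2133)) = Q(sqrt(237)) = Q(sqrt(237)), and the splitting field collapses to a single degree-2 extension with Galois group Z/2Z.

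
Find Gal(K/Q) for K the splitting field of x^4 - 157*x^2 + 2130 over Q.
Gal(K/Q) = V_4 (Klein four-group, Z/2Z × Z/2Z)

f factors as (x^2 - 142)(x^2 - 15), so the splitting field is K = Q(sqrt(142), sqrt(15)). The elements 142, 15, 2130 are all non-squares in Q, so sqrt(142) and sqrt(15) generate independent quadratic extensions. Thus [K:Q] = 4 and Gal(K/Q) is generated by the two order-2 automorphisms sqrt(142) ↦ -sqrt(142) and sqrt(15) ↦ -sqrt(15), giving V_4.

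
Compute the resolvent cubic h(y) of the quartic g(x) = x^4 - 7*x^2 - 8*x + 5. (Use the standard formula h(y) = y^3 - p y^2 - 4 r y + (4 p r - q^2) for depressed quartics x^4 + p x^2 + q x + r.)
h(y) = y^3 + 7*y^2 - 20*y - 204

Identify coefficients: p = -7, q = -8, r = 5.
Plug into h(y) = y^3 - p y^2 - 4 r y + (4 p r - q^2):
  h(y) = y^3 - (-7) y^2 - 4*(5) y + (4*(-7)*(5) - (-8)^2)
       = y^3 + (7) y^2 + (-20) y + (-204).
Simplifying: h(y) = y^3 + 7*y^2 - 20*y - 204.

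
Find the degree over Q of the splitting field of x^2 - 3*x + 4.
[K:Q] = 2

The discriminant of x^2 + (-3)*x + (4) is b^2 - 4c = 9 - (16) = -7. Since -7 is not a perfect square in Q, the polynomial is irreducible over Q. Its two roots generate a degree-2 extension, so [K:Q] = 2.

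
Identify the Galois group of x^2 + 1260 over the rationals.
Gal(K/Q) = Z/2Z (cyclic of order 2)

x^2 + 1260 is irreducible over Q since -1260 is not a rational square. The splitting field Q(sqrt(-1260)) has degree 2 over Q, and its unique nontrivial automorphism is sqrt(-1260) ↦ -sqrt(-1260). Hence Gal(Q(sqrt(-1260))/Q) = Z/2Z.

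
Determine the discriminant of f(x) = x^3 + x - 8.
Δ = -1732

For a depressed cubic x^3 + p x + q the discriminant is Δ = -4 p^3 - 27 q^2 = -4*(1)^3 - 27*(-8)^2 = -4 - 1728 = -1732.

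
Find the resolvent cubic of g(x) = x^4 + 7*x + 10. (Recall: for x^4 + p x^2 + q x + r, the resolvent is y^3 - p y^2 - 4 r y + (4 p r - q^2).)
h(y) = y^3 - 40*y - 49

Identify coefficients: p = 0, q = 7, r = 10.
Plug into h(y) = y^3 - p y^2 - 4 r y + (4 p r - q^2):
  h(y) = y^3 - (0) y^2 - 4*(10) y + (4*(0)*(10) - (7)^2)
       = y^3 + (0) y^2 + (-40) y + (-49).
Simplifying: h(y) = y^3 - 40*y - 49.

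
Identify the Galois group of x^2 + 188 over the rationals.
Gal(K/Q) = Z/2Z (cyclic of order 2)

x^2 + 188 is irreducible over Q since -188 is not a rational square. The splitting field Q(sqrt(-188)) has degree 2 over Q, and its unique nontrivial automorphism is sqrt(-188) ↦ -sqrt(-188). Hence Gal(Q(sqrt(-188))/Q) = Z/2Z.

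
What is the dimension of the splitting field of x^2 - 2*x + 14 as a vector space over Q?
[K:Q] = 2

The discriminant of x^2 + (-2)*x + (14) is b^2 - 4c = 4 - (56) = -52. Since -52 is not a perfect square in Q, the polynomial is irreducible over Q. Its two roots generate a degree-2 extension, so [K:Q] = 2.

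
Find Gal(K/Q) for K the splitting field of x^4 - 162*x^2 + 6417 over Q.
Gal(K/Q) = V_4 (Klein four-group, Z/2Z × Z/2Z)

f factors as (x^2 - 93)(x^2 - 69), so the splitting field is K = Q(sqrt(93), sqrt(69)). The elements 93, 69, 6417 are all non-squares in Q, so sqrt(93) and sqrt(69) generate independent quadratic extensions. Thus [K:Q] = 4 and Gal(K/Q) is generated by the two order-2 automorphisms sqrt(93) ↦ -sqrt(93) and sqrt(69) ↦ -sqrt(69), giving V_4.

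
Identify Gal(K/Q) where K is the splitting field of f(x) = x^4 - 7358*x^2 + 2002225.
Gal(K/Q) = Z/2Z (cyclic of order 2)

f factors as (x^2 - 283)(x^2 - 7075), so the splitting field is K = Q(sqrt(283), sqrt(7075)). The squarefree part of 283 is 283 and the squarefree part of 7075 is also 283, so sqrt(283) and sqrt(7075) are both rational multiples of sqrt(283). Hence Q(sqrt(283)) = Q(sqrt(7075)) = Q(sqrt(283)), and the splitting field collapses to a single degree-2 extension with Galois group Z/2Z.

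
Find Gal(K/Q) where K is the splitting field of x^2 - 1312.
Gal(K/Q) = Z/2Z (cyclic of order 2)

x^2 - 1312 is irreducible over Q since 1312 is not a rational square. The splitting field Q(sqrt(1312)) has degree 2 over Q, and its unique nontrivial automorphism is sqrt(1312) ↦ -sqrt(1312). Hence Gal(Q(sqrt(1312))/Q) = Z/2Z.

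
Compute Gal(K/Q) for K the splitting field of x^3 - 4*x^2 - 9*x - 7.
Gal(K/Q) = S_3 (symmetric group of order 6)

Compute the discriminant of x^3 + (-4)*x^2 + (-9)*x + (-7): Δ = -3439. Since Δ is not a rational square, the Galois group is not contained in A_3; it must be the full S_3 (irreducibility of the cubic rules out anything smaller).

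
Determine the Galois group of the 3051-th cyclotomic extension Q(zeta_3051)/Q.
|Gal(Q(zeta_3051)/Q)| = phi(3051) = 2016; group ≅ (Z/3051Z)^* ≅ Z/18Z × Z/112Z

The n-th cyclotomic polynomial Φ_3051(x) is the minimal polynomial of zeta_3051 over Q and has degree phi(3051) = 2016. So Q(zeta_3051) is a degree-2016 Galois extension with Galois group (Z/3051Z)^*. By CRT, (Z/3051Z)^* ≅ (Z/27Z)^* × (Z/113Z)^*. Each prime-power unit group is (Z/27Z)^* ≅ Z/18Z; (Z/113Z)^* ≅ Z/112Z. Hence Gal(Q(zeta_3051)/Q) ≅ Z/18Z × Z/112Z.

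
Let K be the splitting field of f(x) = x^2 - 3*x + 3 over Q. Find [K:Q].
[K:Q] = 2

The discriminant of x^2 + (-3)*x + (3) is b^2 - 4c = 9 - (12) = -3. Since -3 is not a perfect square in Q, the polynomial is irreducible over Q. Its two roots generate a degree-2 extension, so [K:Q] = 2.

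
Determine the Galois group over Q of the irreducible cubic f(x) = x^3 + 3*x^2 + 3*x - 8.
Gal(K/Q) = S_3 (symmetric group of order 6)

Compute the discriminant of x^3 + (3)*x^2 + (3)*x + (-8): Δ = -2187. Since Δ is not a rational square, the Galois group is not contained in A_3; it must be the full S_3 (irreducibility of the cubic rules out anything smaller).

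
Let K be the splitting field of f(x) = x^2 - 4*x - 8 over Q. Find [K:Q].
[K:Q] = 2

The discriminant of x^2 + (-4)*x + (-8) is b^2 - 4c = 16 - (-32) = 48. Since 48 is not a perfect square in Q, the polynomial is irreducible over Q. Its two roots generate a degree-2 extension, so [K:Q] = 2.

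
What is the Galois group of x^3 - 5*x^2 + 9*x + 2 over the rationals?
Gal(K/Q) = S_3 (symmetric group of order 6)

Compute the discriminant of x^3 + (-5)*x^2 + (9)*x + (2): Δ = -1619. Since Δ is not a rational square, the Galois group is not contained in A_3; it must be the full S_3 (irreducibility of the cubic rules out anything smaller).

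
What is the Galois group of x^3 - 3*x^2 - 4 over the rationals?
Gal(K/Q) = S_3 (symmetric group of order 6)

Compute the discriminant of x^3 + (-3)*x^2 + (0)*x + (-4): Δ = -864. Since Δ is not a rational square, the Galois group is not contained in A_3; it must be the full S_3 (irreducibility of the cubic rules out anything smaller).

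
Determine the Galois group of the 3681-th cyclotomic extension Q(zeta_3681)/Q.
|Gal(Q(zeta_3681)/Q)| = phi(3681) = 2448; group ≅ (Z/3681Z)^* ≅ Z/6Z × Z/408Z

The n-th cyclotomic polynomial Φ_3681(x) is the minimal polynomial of zeta_3681 over Q and has degree phi(3681) = 2448. So Q(zeta_3681) is a degree-2448 Galois extension with Galois group (Z/3681Z)^*. By CRT, (Z/3681Z)^* ≅ (Z/9Z)^* × (Z/409Z)^*. Each prime-power unit group is (Z/9Z)^* ≅ Z/6Z; (Z/409Z)^* ≅ Z/408Z. Hence Gal(Q(zeta_3681)/Q) ≅ Z/6Z × Z/408Z.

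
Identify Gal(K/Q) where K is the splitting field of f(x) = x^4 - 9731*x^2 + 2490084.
Gal(K/Q) = Z/2Z (cyclic of order 2)

f factors as (x^2 - 9468)(x^2 - 263), so the splitting field is K = Q(sqrt(9468), sqrt(263)). The squarefree part of 9468 is 263 and the squarefree part of 263 is also 263, so sqrt(9468) and sqrt(263) are both rational multiples of sqrt(263). Hence Q(sqrt(9468)) = Q(sqrt(263)) = Q(sqrt(263)), and the splitting field collapses to a single degree-2 extension with Galois group Z/2Z.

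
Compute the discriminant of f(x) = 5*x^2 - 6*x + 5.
Δ = -64

For a quadratic a x^2 + b x + c the discriminant is Δ = b^2 - 4ac = (-6)^2 - 4*(5)*(5) = 36 - (100) = -64.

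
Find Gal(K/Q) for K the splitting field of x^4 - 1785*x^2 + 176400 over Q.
Gal(K/Q) = Z/2Z (cyclic of order 2)

f factors as (x^2 - 105)(x^2 - 1680), so the splitting field is K = Q(sqrt(105), sqrt(1680)). The squarefree part of 105 is 105 and the squarefree part of 1680 is also 105, so sqrt(105) and sqrt(1680) are both rational multiples of sqrt(105). Hence Q(sqrt(105)) = Q(sqrt(1680)) = Q(sqrt(105)), and the splitting field collapses to a single degree-2 extension with Galois group Z/2Z.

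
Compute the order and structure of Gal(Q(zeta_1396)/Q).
|Gal(Q(zeta_1396)/Q)| = phi(1396) = 696; group ≅ (Z/1396Z)^* ≅ Z/2Z × Z/348Z

The n-th cyclotomic polynomial Φ_1396(x) is the minimal polynomial of zeta_1396 over Q and has degree phi(1396) = 696. So Q(zeta_1396) is a degree-696 Galois extension with Galois group (Z/1396Z)^*. By CRT, (Z/1396Z)^* ≅ (Z/4Z)^* × (Z/349Z)^*. Each prime-power unit group is (Z/4Z)^* ≅ Z/2Z; (Z/349Z)^* ≅ Z/348Z. Hence Gal(Q(zeta_1396)/Q) ≅ Z/2Z × Z/348Z.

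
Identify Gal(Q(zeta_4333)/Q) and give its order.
|Gal(Q(zeta_4333)/Q)| = phi(4333) = 3708; group ≅ (Z/4333Z)^* ≅ Z/6Z × Z/618Z

The n-th cyclotomic polynomial Φ_4333(x) is the minimal polynomial of zeta_4333 over Q and has degree phi(4333) = 3708. So Q(zeta_4333) is a degree-3708 Galois extension with Galois group (Z/4333Z)^*. By CRT, (Z/4333Z)^* ≅ (Z/7Z)^* × (Z/619Z)^*. Each prime-power unit group is (Z/7Z)^* ≅ Z/6Z; (Z/619Z)^* ≅ Z/618Z. Hence Gal(Q(zeta_4333)/Q) ≅ Z/6Z × Z/618Z.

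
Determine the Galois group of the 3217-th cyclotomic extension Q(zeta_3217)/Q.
|Gal(Q(zeta_3217)/Q)| = phi(3217) = 3216; group ≅ (Z/3217Z)^* ≅ Z/3216Z

The n-th cyclotomic polynomial Φ_3217(x) is the minimal polynomial of zeta_3217 over Q and has degree phi(3217) = 3216. So Q(zeta_3217) is a degree-3216 Galois extension with Galois group (Z/3217Z)^*. (Z/3217Z)^* is cyclic since 3217 is an odd prime power (or 4). Hence Gal(Q(zeta_3217)/Q) ≅ Z/3216Z.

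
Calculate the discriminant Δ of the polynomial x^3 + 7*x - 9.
Δ = -3559

For a depressed cubic x^3 + p x + q the discriminant is Δ = -4 p^3 - 27 q^2 = -4*(7)^3 - 27*(-9)^2 = -1372 - 2187 = -3559.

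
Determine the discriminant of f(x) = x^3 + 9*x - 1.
Δ = -2943

For a depressed cubic x^3 + p x + q the discriminant is Δ = -4 p^3 - 27 q^2 = -4*(9)^3 - 27*(-1)^2 = -2916 - 27 = -2943.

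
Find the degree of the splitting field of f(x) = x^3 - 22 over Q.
[K:Q] = 6

x^3 - 22 has one real root r = 22^(1/3) and two complex roots r*zeta_3, r*zeta_3^2 where zeta_3 = e^(2*pi*i/3). The splitting field is Q(r, zeta_3). [Q(r):Q] = 3 and [Q(zeta_3):Q] = 2 with gcd = 1, so [Q(r, zeta_3):Q] = 3 * 2 = 6.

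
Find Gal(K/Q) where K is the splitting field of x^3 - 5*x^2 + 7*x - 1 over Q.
Gal(K/Q) = S_3 (symmetric group of order 6)

Compute the discriminant of x^3 + (-5)*x^2 + (7)*x + (-1): Δ = -44. Since Δ is not a rational square, the Galois group is not contained in A_3; it must be the full S_3 (irreducibility of the cubic rules out anything smaller).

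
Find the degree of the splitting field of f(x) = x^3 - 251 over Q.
[K:Q] = 6

x^3 - 251 has one real root r = 251^(1/3) and two complex roots r*zeta_3, r*zeta_3^2 where zeta_3 = e^(2*pi*i/3). The splitting field is Q(r, zeta_3). [Q(r):Q] = 3 and [Q(zeta_3):Q] = 2 with gcd = 1, so [Q(r, zeta_3):Q] = 3 * 2 = 6.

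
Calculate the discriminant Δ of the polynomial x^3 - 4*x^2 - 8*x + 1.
Δ = 3877

For x^3 + a x^2 + b x + c the discriminant is Δ = 18 a b c - 4 a^3 c + a^2 b^2 - 4 b^3 - 27 c^2.
Plug a = -4, b = -8, c = 1:
  18*(-4)*(-8)*(1) - 4*(-4)^3*(1) + (-4)^2*(-8)^2 - 4*(-8)^3 - 27*(1)^2
  = 576 + (256) + 1024 + (2048) + (-27)
  = 3877.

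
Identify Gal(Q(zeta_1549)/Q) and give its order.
|Gal(Q(zeta_1549)/Q)| = phi(1549) = 1548; group ≅ (Z/1549Z)^* ≅ Z/1548Z

The n-th cyclotomic polynomial Φ_1549(x) is the minimal polynomial of zeta_1549 over Q and has degree phi(1549) = 1548. So Q(zeta_1549) is a degree-1548 Galois extension with Galois group (Z/1549Z)^*. (Z/1549Z)^* is cyclic since 1549 is an odd prime power (or 4). Hence Gal(Q(zeta_1549)/Q) ≅ Z/1548Z.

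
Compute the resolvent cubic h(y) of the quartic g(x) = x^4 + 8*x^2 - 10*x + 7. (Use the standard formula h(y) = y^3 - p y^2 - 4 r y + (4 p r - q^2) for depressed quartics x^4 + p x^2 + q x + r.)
h(y) = y^3 - 8*y^2 - 28*y + 124

Identify coefficients: p = 8, q = -10, r = 7.
Plug into h(y) = y^3 - p y^2 - 4 r y + (4 p r - q^2):
  h(y) = y^3 - (8) y^2 - 4*(7) y + (4*(8)*(7) - (-10)^2)
       = y^3 + (-8) y^2 + (-28) y + (124).
Simplifying: h(y) = y^3 - 8*y^2 - 28*y + 124.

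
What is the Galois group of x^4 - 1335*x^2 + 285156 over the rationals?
Gal(K/Q) = Z/2Z (cyclic of order 2)

f factors as (x^2 - 1068)(x^2 - 267), so the splitting field is K = Q(sqrt(1068), sqrt(267)). The squarefree part of 1068 is 267 and the squarefree part of 267 is also 267, so sqrt(1068) and sqrt(267) are both rational multiples of sqrt(267). Hence Q(sqrt(1068)) = Q(sqrt(267)) = Q(sqrt(267)), and the splitting field collapses to a single degree-2 extension with Galois group Z/2Z.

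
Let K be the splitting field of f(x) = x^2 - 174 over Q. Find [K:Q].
[K:Q] = 2

The polynomial x^2 - 174 is irreducible over Q since 174 is not a perfect square. Its splitting field is Q(sqrt(174)), which has degree 2 over Q.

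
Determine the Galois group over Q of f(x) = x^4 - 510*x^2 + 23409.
Gal(K/Q) = Z/2Z (cyclic of order 2)

f factors as (x^2 - 459)(x^2 - 51), so the splitting field is K = Q(sqrt(459), sqrt(51)). The squarefree part of 459 is 51 and the squarefree part of 51 is also 51, so sqrt(459) and sqrt(51) are both rational multiples of sqrt(51). Hence Q(sqrt(459)) = Q(sqrt(51)) = Q(sqrt(51)), and the splitting field collapses to a single degree-2 extension with Galois group Z/2Z.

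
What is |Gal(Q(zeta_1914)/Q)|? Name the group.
|Gal(Q(zeta_1914)/Q)| = phi(1914) = 560; group ≅ (Z/1914Z)^* ≅ Z/2Z × Z/10Z × Z/28Z

The n-th cyclotomic polynomial Φ_1914(x) is the minimal polynomial of zeta_1914 over Q and has degree phi(1914) = 560. So Q(zeta_1914) is a degree-560 Galois extension with Galois group (Z/1914Z)^*. By CRT, (Z/1914Z)^* ≅ (Z/2Z)^* × (Z/3Z)^* × (Z/11Z)^* × (Z/29Z)^*. Each prime-power unit group is (Z/2Z)^* ≅ trivial group (order 1); (Z/3Z)^* ≅ Z/2Z; (Z/11Z)^* ≅ Z/10Z; (Z/29Z)^* ≅ Z/28Z. Hence Gal(Q(zeta_1914)/Q) ≅ Z/2Z × Z/10Z × Z/28Z.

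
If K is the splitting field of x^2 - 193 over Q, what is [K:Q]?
[K:Q] = 2

The polynomial x^2 - 193 is irreducible over Q since 193 is not a perfect square. Its splitting field is Q(sqrt(193)), which has degree 2 over Q.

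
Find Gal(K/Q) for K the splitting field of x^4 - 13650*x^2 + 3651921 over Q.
Gal(K/Q) = Z/2Z (cyclic of order 2)

f factors as (x^2 - 273)(x^2 - 13377), so the splitting field is K = Q(sqrt(273), sqrt(13377)). The squarefree part of 273 is 273 and the squarefree part of 13377 is also 273, so sqrt(273) and sqrt(13377) are both rational multiples of sqrt(273). Hence Q(sqrt(273)) = Q(sqrt(13377)) = Q(sqrt(273)), and the splitting field collapses to a single degree-2 extension with Galois group Z/2Z.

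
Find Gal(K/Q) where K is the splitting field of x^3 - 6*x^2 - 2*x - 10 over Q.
Gal(K/Q) = S_3 (symmetric group of order 6)

Compute the discriminant of x^3 + (-6)*x^2 + (-2)*x + (-10): Δ = -13324. Since Δ is not a rational square, the Galois group is not contained in A_3; it must be the full S_3 (irreducibility of the cubic rules out anything smaller).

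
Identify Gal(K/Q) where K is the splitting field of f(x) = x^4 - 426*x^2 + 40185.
Gal(K/Q) = V_4 (Klein four-group, Z/2Z × Z/2Z)

f factors as (x^2 - 141)(x^2 - 285), so the splitting field is K = Q(sqrt(141), sqrt(285)). The elements 141, 285, 40185 are all non-squares in Q, so sqrt(141) and sqrt(285) generate independent quadratic extensions. Thus [K:Q] = 4 and Gal(K/Q) is generated by the two order-2 automorphisms sqrt(141) ↦ -sqrt(141) and sqrt(285) ↦ -sqrt(285), giving V_4.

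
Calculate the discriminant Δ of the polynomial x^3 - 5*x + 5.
Δ = -175

For a depressed cubic x^3 + p x + q the discriminant is Δ = -4 p^3 - 27 q^2 = -4*(-5)^3 - 27*(5)^2 = 500 - 675 = -175.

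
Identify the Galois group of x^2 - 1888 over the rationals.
Gal(K/Q) = Z/2Z (cyclic of order 2)

x^2 - 1888 is irreducible over Q since 1888 is not a rational square. The splitting field Q(sqrt(1888)) has degree 2 over Q, and its unique nontrivial automorphism is sqrt(1888) ↦ -sqrt(1888). Hence Gal(Q(sqrt(1888))/Q) = Z/2Z.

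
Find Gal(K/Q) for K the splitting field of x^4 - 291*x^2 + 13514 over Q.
Gal(K/Q) = V_4 (Klein four-group, Z/2Z × Z/2Z)

f factors as (x^2 - 233)(x^2 - 58), so the splitting field is K = Q(sqrt(233), sqrt(58)). The elements 233, 58, 13514 are all non-squares in Q, so sqrt(233) and sqrt(58) generate independent quadratic extensions. Thus [K:Q] = 4 and Gal(K/Q) is generated by the two order-2 automorphisms sqrt(233) ↦ -sqrt(233) and sqrt(58) ↦ -sqrt(58), giving V_4.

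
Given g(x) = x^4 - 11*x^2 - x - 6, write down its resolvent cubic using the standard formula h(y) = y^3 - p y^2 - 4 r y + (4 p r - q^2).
h(y) = y^3 + 11*y^2 + 24*y + 263

Identify coefficients: p = -11, q = -1, r = -6.
Plug into h(y) = y^3 - p y^2 - 4 r y + (4 p r - q^2):
  h(y) = y^3 - (-11) y^2 - 4*(-6) y + (4*(-11)*(-6) - (-1)^2)
       = y^3 + (11) y^2 + (24) y + (263).
Simplifying: h(y) = y^3 + 11*y^2 + 24*y + 263.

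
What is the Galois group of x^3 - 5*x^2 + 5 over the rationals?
Gal(K/Q) = S_3 (symmetric group of order 6)

Compute the discriminant of x^3 + (-5)*x^2 + (0)*x + (5): Δ = 1825. Since Δ is not a rational square, the Galois group is not contained in A_3; it must be the full S_3 (irreducibility of the cubic rules out anything smaller).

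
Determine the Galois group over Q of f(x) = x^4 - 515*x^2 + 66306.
Gal(K/Q) = V_4 (Klein four-group, Z/2Z × Z/2Z)

f factors as (x^2 - 257)(x^2 - 258), so the splitting field is K = Q(sqrt(257), sqrt(258)). The elements 257, 258, 66306 are all non-squares in Q, so sqrt(257) and sqrt(258) generate independent quadratic extensions. Thus [K:Q] = 4 and Gal(K/Q) is generated by the two order-2 automorphisms sqrt(257) ↦ -sqrt(257) and sqrt(258) ↦ -sqrt(258), giving V_4.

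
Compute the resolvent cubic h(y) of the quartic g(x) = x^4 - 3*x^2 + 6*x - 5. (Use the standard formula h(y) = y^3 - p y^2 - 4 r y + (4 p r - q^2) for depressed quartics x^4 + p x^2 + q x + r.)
h(y) = y^3 + 3*y^2 + 20*y + 24

Identify coefficients: p = -3, q = 6, r = -5.
Plug into h(y) = y^3 - p y^2 - 4 r y + (4 p r - q^2):
  h(y) = y^3 - (-3) y^2 - 4*(-5) y + (4*(-3)*(-5) - (6)^2)
       = y^3 + (3) y^2 + (20) y + (24).
Simplifying: h(y) = y^3 + 3*y^2 + 20*y + 24.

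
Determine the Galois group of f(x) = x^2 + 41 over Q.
Gal(K/Q) = Z/2Z (cyclic of order 2)

x^2 + 41 is irreducible over Q since -41 is not a rational square. The splitting field Q(sqrt(-41)) has degree 2 over Q, and its unique nontrivial automorphism is sqrt(-41) ↦ -sqrt(-41). Hence Gal(Q(sqrt(-41))/Q) = Z/2Z.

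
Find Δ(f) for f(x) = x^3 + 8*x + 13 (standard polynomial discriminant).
Δ = -6611

For a depressed cubic x^3 + p x + q the discriminant is Δ = -4 p^3 - 27 q^2 = -4*(8)^3 - 27*(13)^2 = -2048 - 4563 = -6611.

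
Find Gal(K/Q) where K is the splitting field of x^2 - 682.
Gal(K/Q) = Z/2Z (cyclic of order 2)

x^2 - 682 is irreducible over Q since 682 is not a rational square. The splitting field Q(sqrt(682)) has degree 2 over Q, and its unique nontrivial automorphism is sqrt(682) ↦ -sqrt(682). Hence Gal(Q(sqrt(682))/Q) = Z/2Z.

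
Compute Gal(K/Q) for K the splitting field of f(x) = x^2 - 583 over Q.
Gal(K/Q) = Z/2Z (cyclic of order 2)

x^2 - 583 is irreducible over Q since 583 is not a rational square. The splitting field Q(sqrt(583)) has degree 2 over Q, and its unique nontrivial automorphism is sqrt(583) ↦ -sqrt(583). Hence Gal(Q(sqrt(583))/Q) = Z/2Z.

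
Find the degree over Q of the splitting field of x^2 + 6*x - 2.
[K:Q] = 2

The discriminant of x^2 + (6)*x + (-2) is b^2 - 4c = 36 - (-8) = 44. Since 44 is not a perfect square in Q, the polynomial is irreducible over Q. Its two roots generate a degree-2 extension, so [K:Q] = 2.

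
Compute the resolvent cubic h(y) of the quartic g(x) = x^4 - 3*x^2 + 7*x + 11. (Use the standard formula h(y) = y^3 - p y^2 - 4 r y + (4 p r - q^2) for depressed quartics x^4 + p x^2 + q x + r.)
h(y) = y^3 + 3*y^2 - 44*y - 181

Identify coefficients: p = -3, q = 7, r = 11.
Plug into h(y) = y^3 - p y^2 - 4 r y + (4 p r - q^2):
  h(y) = y^3 - (-3) y^2 - 4*(11) y + (4*(-3)*(11) - (7)^2)
       = y^3 + (3) y^2 + (-44) y + (-181).
Simplifying: h(y) = y^3 + 3*y^2 - 44*y - 181.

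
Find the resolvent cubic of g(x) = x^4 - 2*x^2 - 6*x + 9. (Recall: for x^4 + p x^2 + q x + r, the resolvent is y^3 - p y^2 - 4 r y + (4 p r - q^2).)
h(y) = y^3 + 2*y^2 - 36*y - 108

Identify coefficients: p = -2, q = -6, r = 9.
Plug into h(y) = y^3 - p y^2 - 4 r y + (4 p r - q^2):
  h(y) = y^3 - (-2) y^2 - 4*(9) y + (4*(-2)*(9) - (-6)^2)
       = y^3 + (2) y^2 + (-36) y + (-108).
Simplifying: h(y) = y^3 + 2*y^2 - 36*y - 108.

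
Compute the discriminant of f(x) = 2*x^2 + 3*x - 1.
Δ = 17

For a quadratic a x^2 + b x + c the discriminant is Δ = b^2 - 4ac = (3)^2 - 4*(2)*(-1) = 9 - (-8) = 17.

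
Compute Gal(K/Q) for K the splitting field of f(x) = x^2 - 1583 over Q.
Gal(K/Q) = Z/2Z (cyclic of order 2)

x^2 - 1583 is irreducible over Q since 1583 is not a rational square. The splitting field Q(sqrt(1583)) has degree 2 over Q, and its unique nontrivial automorphism is sqrt(1583) ↦ -sqrt(1583). Hence Gal(Q(sqrt(1583))/Q) = Z/2Z.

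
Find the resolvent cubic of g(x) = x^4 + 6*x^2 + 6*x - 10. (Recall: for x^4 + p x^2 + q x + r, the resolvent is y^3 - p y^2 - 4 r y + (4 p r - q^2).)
h(y) = y^3 - 6*y^2 + 40*y - 276

Identify coefficients: p = 6, q = 6, r = -10.
Plug into h(y) = y^3 - p y^2 - 4 r y + (4 p r - q^2):
  h(y) = y^3 - (6) y^2 - 4*(-10) y + (4*(6)*(-10) - (6)^2)
       = y^3 + (-6) y^2 + (40) y + (-276).
Simplifying: h(y) = y^3 - 6*y^2 + 40*y - 276.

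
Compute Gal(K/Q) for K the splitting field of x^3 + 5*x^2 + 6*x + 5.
Gal(K/Q) = S_3 (symmetric group of order 6)

Compute the discriminant of x^3 + (5)*x^2 + (6)*x + (5): Δ = -439. Since Δ is not a rational square, the Galois group is not contained in A_3; it must be the full S_3 (irreducibility of the cubic rules out anything smaller).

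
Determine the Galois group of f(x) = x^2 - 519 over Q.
Gal(K/Q) = Z/2Z (cyclic of order 2)

x^2 - 519 is irreducible over Q since 519 is not a rational square. The splitting field Q(sqrt(519)) has degree 2 over Q, and its unique nontrivial automorphism is sqrt(519) ↦ -sqrt(519). Hence Gal(Q(sqrt(519))/Q) = Z/2Z.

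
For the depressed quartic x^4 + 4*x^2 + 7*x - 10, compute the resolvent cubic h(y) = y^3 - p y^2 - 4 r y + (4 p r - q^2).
h(y) = y^3 - 4*y^2 + 40*y - 209

Identify coefficients: p = 4, q = 7, r = -10.
Plug into h(y) = y^3 - p y^2 - 4 r y + (4 p r - q^2):
  h(y) = y^3 - (4) y^2 - 4*(-10) y + (4*(4)*(-10) - (7)^2)
       = y^3 + (-4) y^2 + (40) y + (-209).
Simplifying: h(y) = y^3 - 4*y^2 + 40*y - 209.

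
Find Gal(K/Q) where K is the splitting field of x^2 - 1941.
Gal(K/Q) = Z/2Z (cyclic of order 2)

x^2 - 1941 is irreducible over Q since 1941 is not a rational square. The splitting field Q(sqrt(1941)) has degree 2 over Q, and its unique nontrivial automorphism is sqrt(1941) ↦ -sqrt(1941). Hence Gal(Q(sqrt(1941))/Q) = Z/2Z.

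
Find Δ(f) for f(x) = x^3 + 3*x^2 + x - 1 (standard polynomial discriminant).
Δ = 32

For x^3 + a x^2 + b x + c the discriminant is Δ = 18 a b c - 4 a^3 c + a^2 b^2 - 4 b^3 - 27 c^2.
Plug a = 3, b = 1, c = -1:
  18*(3)*(1)*(-1) - 4*(3)^3*(-1) + (3)^2*(1)^2 - 4*(1)^3 - 27*(-1)^2
  = -54 + (108) + 9 + (-4) + (-27)
  = 32.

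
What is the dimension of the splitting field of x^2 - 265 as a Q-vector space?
[K:Q] = 2

The polynomial x^2 - 265 is irreducible over Q since 265 is not a perfect square. Its splitting field is Q(sqrt(265)), which has degree 2 over Q.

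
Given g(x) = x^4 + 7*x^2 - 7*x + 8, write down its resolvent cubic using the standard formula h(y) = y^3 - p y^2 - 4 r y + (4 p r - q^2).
h(y) = y^3 - 7*y^2 - 32*y + 175

Identify coefficients: p = 7, q = -7, r = 8.
Plug into h(y) = y^3 - p y^2 - 4 r y + (4 p r - q^2):
  h(y) = y^3 - (7) y^2 - 4*(8) y + (4*(7)*(8) - (-7)^2)
       = y^3 + (-7) y^2 + (-32) y + (175).
Simplifying: h(y) = y^3 - 7*y^2 - 32*y + 175.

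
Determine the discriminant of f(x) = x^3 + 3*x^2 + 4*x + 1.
Δ = -31

For x^3 + a x^2 + b x + c the discriminant is Δ = 18 a b c - 4 a^3 c + a^2 b^2 - 4 b^3 - 27 c^2.
Plug a = 3, b = 4, c = 1:
  18*(3)*(4)*(1) - 4*(3)^3*(1) + (3)^2*(4)^2 - 4*(4)^3 - 27*(1)^2
  = 216 + (-108) + 144 + (-256) + (-27)
  = -31.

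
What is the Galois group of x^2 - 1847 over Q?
Gal(K/Q) = Z/2Z (cyclic of order 2)

x^2 - 1847 is irreducible over Q since 1847 is not a rational square. The splitting field Q(sqrt(1847)) has degree 2 over Q, and its unique nontrivial automorphism is sqrt(1847) ↦ -sqrt(1847). Hence Gal(Q(sqrt(1847))/Q) = Z/2Z.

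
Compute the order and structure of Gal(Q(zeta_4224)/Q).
|Gal(Q(zeta_4224)/Q)| = phi(4224) = 1280; group ≅ (Z/4224Z)^* ≅ Z/2Z × Z/2Z × Z/10Z × Z/32Z

The n-th cyclotomic polynomial Φ_4224(x) is the minimal polynomial of zeta_4224 over Q and has degree phi(4224) = 1280. So Q(zeta_4224) is a degree-1280 Galois extension with Galois group (Z/4224Z)^*. By CRT, (Z/4224Z)^* ≅ (Z/128Z)^* × (Z/3Z)^* × (Z/11Z)^*. Each prime-power unit group is (Z/128Z)^* ≅ Z/2Z × Z/32Z; (Z/3Z)^* ≅ Z/2Z; (Z/11Z)^* ≅ Z/10Z. Hence Gal(Q(zeta_4224)/Q) ≅ Z/2Z × Z/2Z × Z/10Z × Z/32Z.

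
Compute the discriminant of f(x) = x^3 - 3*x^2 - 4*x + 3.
Δ = 1129

For x^3 + a x^2 + b x + c the discriminant is Δ = 18 a b c - 4 a^3 c + a^2 b^2 - 4 b^3 - 27 c^2.
Plug a = -3, b = -4, c = 3:
  18*(-3)*(-4)*(3) - 4*(-3)^3*(3) + (-3)^2*(-4)^2 - 4*(-4)^3 - 27*(3)^2
  = 648 + (324) + 144 + (256) + (-243)
  = 1129.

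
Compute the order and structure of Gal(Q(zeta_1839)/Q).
|Gal(Q(zeta_1839)/Q)| = phi(1839) = 1224; group ≅ (Z/1839Z)^* ≅ Z/2Z × Z/612Z

The n-th cyclotomic polynomial Φ_1839(x) is the minimal polynomial of zeta_1839 over Q and has degree phi(1839) = 1224. So Q(zeta_1839) is a degree-1224 Galois extension with Galois group (Z/1839Z)^*. By CRT, (Z/1839Z)^* ≅ (Z/3Z)^* × (Z/613Z)^*. Each prime-power unit group is (Z/3Z)^* ≅ Z/2Z; (Z/613Z)^* ≅ Z/612Z. Hence Gal(Q(zeta_1839)/Q) ≅ Z/2Z × Z/612Z.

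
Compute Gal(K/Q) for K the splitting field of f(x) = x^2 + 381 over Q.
Gal(K/Q) = Z/2Z (cyclic of order 2)

x^2 + 381 is irreducible over Q since -381 is not a rational square. The splitting field Q(sqrt(-381)) has degree 2 over Q, and its unique nontrivial automorphism is sqrt(-381) ↦ -sqrt(-381). Hence Gal(Q(sqrt(-381))/Q) = Z/2Z.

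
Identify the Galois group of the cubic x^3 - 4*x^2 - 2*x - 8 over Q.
Gal(K/Q) = S_3 (symmetric group of order 6)

Compute the discriminant of x^3 + (-4)*x^2 + (-2)*x + (-8): Δ = -4832. Since Δ is not a rational square, the Galois group is not contained in A_3; it must be the full S_3 (irreducibility of the cubic rules out anything smaller).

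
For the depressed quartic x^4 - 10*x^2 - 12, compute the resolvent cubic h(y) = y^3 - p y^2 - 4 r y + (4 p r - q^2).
h(y) = y^3 + 10*y^2 + 48*y + 480

Identify coefficients: p = -10, q = 0, r = -12.
Plug into h(y) = y^3 - p y^2 - 4 r y + (4 p r - q^2):
  h(y) = y^3 - (-10) y^2 - 4*(-12) y + (4*(-10)*(-12) - (0)^2)
       = y^3 + (10) y^2 + (48) y + (480).
Simplifying: h(y) = y^3 + 10*y^2 + 48*y + 480.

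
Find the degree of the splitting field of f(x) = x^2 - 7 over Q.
[K:Q] = 2

The polynomial x^2 - 7 is irreducible over Q since 7 is not a perfect square. Its splitting field is Q(sqrt(7)), which has degree 2 over Q.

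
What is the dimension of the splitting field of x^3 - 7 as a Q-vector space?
[K:Q] = 6

x^3 - 7 has one real root r = 7^(1/3) and two complex roots r*zeta_3, r*zeta_3^2 where zeta_3 = e^(2*pi*i/3). The splitting field is Q(r, zeta_3). [Q(r):Q] = 3 and [Q(zeta_3):Q] = 2 with gcd = 1, so [Q(r, zeta_3):Q] = 3 * 2 = 6.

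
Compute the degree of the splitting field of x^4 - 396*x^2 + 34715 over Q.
[K:Q] = 4

f factors as (x^2 - 265)(x^2 - 131); the splitting field is K = Q(sqrt(265), sqrt(131)). Since 265, 131, and 34715 are all non-squares in Q, the three subfields Q(sqrt(265)), Q(sqrt(131)), Q(sqrt(34715)) are distinct degree-2 extensions, so [K:Q] = 4 (Klein four Galois group).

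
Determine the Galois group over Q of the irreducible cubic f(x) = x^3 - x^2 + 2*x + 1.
Gal(K/Q) = S_3 (symmetric group of order 6)

Compute the discriminant of x^3 + (-1)*x^2 + (2)*x + (1): Δ = -87. Since Δ is not a rational square, the Galois group is not contained in A_3; it must be the full S_3 (irreducibility of the cubic rules out anything smaller).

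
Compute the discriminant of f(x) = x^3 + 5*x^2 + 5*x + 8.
Δ = -2003

For x^3 + a x^2 + b x + c the discriminant is Δ = 18 a b c - 4 a^3 c + a^2 b^2 - 4 b^3 - 27 c^2.
Plug a = 5, b = 5, c = 8:
  18*(5)*(5)*(8) - 4*(5)^3*(8) + (5)^2*(5)^2 - 4*(5)^3 - 27*(8)^2
  = 3600 + (-4000) + 625 + (-500) + (-1728)
  = -2003.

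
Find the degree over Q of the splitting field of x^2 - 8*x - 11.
[K:Q] = 2

The discriminant of x^2 + (-8)*x + (-11) is b^2 - 4c = 64 - (-44) = 108. Since 108 is not a perfect square in Q, the polynomial is irreducible over Q. Its two roots generate a degree-2 extension, so [K:Q] = 2.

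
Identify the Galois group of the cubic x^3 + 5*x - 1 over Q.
Gal(K/Q) = S_3 (symmetric group of order 6)

Compute the discriminant of x^3 + (0)*x^2 + (5)*x + (-1): Δ = -527. Since Δ is not a rational square, the Galois group is not contained in A_3; it must be the full S_3 (irreducibility of the cubic rules out anything smaller).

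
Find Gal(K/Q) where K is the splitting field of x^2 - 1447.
Gal(K/Q) = Z/2Z (cyclic of order 2)

x^2 - 1447 is irreducible over Q since 1447 is not a rational square. The splitting field Q(sqrt(1447)) has degree 2 over Q, and its unique nontrivial automorphism is sqrt(1447) ↦ -sqrt(1447). Hence Gal(Q(sqrt(1447))/Q) = Z/2Z.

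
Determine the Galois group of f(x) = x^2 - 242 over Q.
Gal(K/Q) = Z/2Z (cyclic of order 2)

x^2 - 242 is irreducible over Q since 242 is not a rational square. The splitting field Q(sqrt(242)) has degree 2 over Q, and its unique nontrivial automorphism is sqrt(242) ↦ -sqrt(242). Hence Gal(Q(sqrt(242))/Q) = Z/2Z.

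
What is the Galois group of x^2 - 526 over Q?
Gal(K/Q) = Z/2Z (cyclic of order 2)

x^2 - 526 is irreducible over Q since 526 is not a rational square. The splitting field Q(sqrt(526)) has degree 2 over Q, and its unique nontrivial automorphism is sqrt(526) ↦ -sqrt(526). Hence Gal(Q(sqrt(526))/Q) = Z/2Z.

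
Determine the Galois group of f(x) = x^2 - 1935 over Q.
Gal(K/Q) = Z/2Z (cyclic of order 2)

x^2 - 1935 is irreducible over Q since 1935 is not a rational square. The splitting field Q(sqrt(1935)) has degree 2 over Q, and its unique nontrivial automorphism is sqrt(1935) ↦ -sqrt(1935). Hence Gal(Q(sqrt(1935))/Q) = Z/2Z.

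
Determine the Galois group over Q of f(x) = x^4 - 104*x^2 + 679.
Gal(K/Q) = V_4 (Klein four-group, Z/2Z × Z/2Z)

f factors as (x^2 - 7)(x^2 - 97), so the splitting field is K = Q(sqrt(7), sqrt(97)). The elements 7, 97, 679 are all non-squares in Q, so sqrt(7) and sqrt(97) generate independent quadratic extensions. Thus [K:Q] = 4 and Gal(K/Q) is generated by the two order-2 automorphisms sqrt(7) ↦ -sqrt(7) and sqrt(97) ↦ -sqrt(97), giving V_4.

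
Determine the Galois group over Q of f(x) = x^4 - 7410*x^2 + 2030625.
Gal(K/Q) = Z/2Z (cyclic of order 2)

f factors as (x^2 - 285)(x^2 - 7125), so the splitting field is K = Q(sqrt(285), sqrt(7125)). The squarefree part of 285 is 285 and the squarefree part of 7125 is also 285, so sqrt(285) and sqrt(7125) are both rational multiples of sqrt(285). Hence Q(sqrt(285)) = Q(sqrt(7125)) = Q(sqrt(285)), and the splitting field collapses to a single degree-2 extension with Galois group Z/2Z.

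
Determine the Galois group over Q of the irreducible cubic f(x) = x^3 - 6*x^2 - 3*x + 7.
Gal(K/Q) = S_3 (symmetric group of order 6)

Compute the discriminant of x^3 + (-6)*x^2 + (-3)*x + (7): Δ = 7425. Since Δ is not a rational square, the Galois group is not contained in A_3; it must be the full S_3 (irreducibility of the cubic rules out anything smaller).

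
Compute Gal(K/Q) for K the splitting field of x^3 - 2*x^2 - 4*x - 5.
Gal(K/Q) = S_3 (symmetric group of order 6)

Compute the discriminant of x^3 + (-2)*x^2 + (-4)*x + (-5): Δ = -1235. Since Δ is not a rational square, the Galois group is not contained in A_3; it must be the full S_3 (irreducibility of the cubic rules out anything smaller).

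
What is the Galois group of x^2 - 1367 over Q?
Gal(K/Q) = Z/2Z (cyclic of order 2)

x^2 - 1367 is irreducible over Q since 1367 is not a rational square. The splitting field Q(sqrt(1367)) has degree 2 over Q, and its unique nontrivial automorphism is sqrt(1367) ↦ -sqrt(1367). Hence Gal(Q(sqrt(1367))/Q) = Z/2Z.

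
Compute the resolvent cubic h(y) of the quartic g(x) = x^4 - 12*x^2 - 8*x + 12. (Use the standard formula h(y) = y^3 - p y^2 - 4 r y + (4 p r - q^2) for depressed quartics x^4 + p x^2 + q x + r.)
h(y) = y^3 + 12*y^2 - 48*y - 640

Identify coefficients: p = -12, q = -8, r = 12.
Plug into h(y) = y^3 - p y^2 - 4 r y + (4 p r - q^2):
  h(y) = y^3 - (-12) y^2 - 4*(12) y + (4*(-12)*(12) - (-8)^2)
       = y^3 + (12) y^2 + (-48) y + (-640).
Simplifying: h(y) = y^3 + 12*y^2 - 48*y - 640.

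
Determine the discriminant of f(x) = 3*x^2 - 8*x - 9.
Δ = 172

For a quadratic a x^2 + b x + c the discriminant is Δ = b^2 - 4ac = (-8)^2 - 4*(3)*(-9) = 64 - (-108) = 172.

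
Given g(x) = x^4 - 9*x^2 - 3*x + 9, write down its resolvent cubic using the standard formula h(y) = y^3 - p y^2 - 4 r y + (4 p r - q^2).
h(y) = y^3 + 9*y^2 - 36*y - 333

Identify coefficients: p = -9, q = -3, r = 9.
Plug into h(y) = y^3 - p y^2 - 4 r y + (4 p r - q^2):
  h(y) = y^3 - (-9) y^2 - 4*(9) y + (4*(-9)*(9) - (-3)^2)
       = y^3 + (9) y^2 + (-36) y + (-333).
Simplifying: h(y) = y^3 + 9*y^2 - 36*y - 333.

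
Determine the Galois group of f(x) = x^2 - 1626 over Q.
Gal(K/Q) = Z/2Z (cyclic of order 2)

x^2 - 1626 is irreducible over Q since 1626 is not a rational square. The splitting field Q(sqrt(1626)) has degree 2 over Q, and its unique nontrivial automorphism is sqrt(1626) ↦ -sqrt(1626). Hence Gal(Q(sqrt(1626))/Q) = Z/2Z.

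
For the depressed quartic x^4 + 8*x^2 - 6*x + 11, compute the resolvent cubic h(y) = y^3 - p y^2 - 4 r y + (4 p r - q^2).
h(y) = y^3 - 8*y^2 - 44*y + 316

Identify coefficients: p = 8, q = -6, r = 11.
Plug into h(y) = y^3 - p y^2 - 4 r y + (4 p r - q^2):
  h(y) = y^3 - (8) y^2 - 4*(11) y + (4*(8)*(11) - (-6)^2)
       = y^3 + (-8) y^2 + (-44) y + (316).
Simplifying: h(y) = y^3 - 8*y^2 - 44*y + 316.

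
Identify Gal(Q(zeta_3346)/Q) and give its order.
|Gal(Q(zeta_3346)/Q)| = phi(3346) = 1428; group ≅ (Z/3346Z)^* ≅ Z/6Z × Z/238Z

The n-th cyclotomic polynomial Φ_3346(x) is the minimal polynomial of zeta_3346 over Q and has degree phi(3346) = 1428. So Q(zeta_3346) is a degree-1428 Galois extension with Galois group (Z/3346Z)^*. By CRT, (Z/3346Z)^* ≅ (Z/2Z)^* × (Z/7Z)^* × (Z/239Z)^*. Each prime-power unit group is (Z/2Z)^* ≅ trivial group (order 1); (Z/7Z)^* ≅ Z/6Z; (Z/239Z)^* ≅ Z/238Z. Hence Gal(Q(zeta_3346)/Q) ≅ Z/6Z × Z/238Z.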